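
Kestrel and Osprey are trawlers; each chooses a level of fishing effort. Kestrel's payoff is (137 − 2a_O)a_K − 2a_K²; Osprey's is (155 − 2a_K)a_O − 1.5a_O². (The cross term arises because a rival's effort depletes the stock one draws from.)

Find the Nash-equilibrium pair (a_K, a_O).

12.625, 43.25

Expanding Kestrel's payoff: 137a_K − 2a_Oa_K − 2a_K².
∂π/∂a_K = 137 − 2a_O − 4a_K = 0, so a_K = 34.25 − 0.5a_O.
Likewise for Osprey: a_O = 155/3 − (2/3)a_K.
Solving the two reaction functions simultaneously: (1 − (−0.5)(−2/3))a_K = 34.25 − 0.5·(155/3), so (2/3)a_K = 101/12 and a_K = 12.625.
Then a_O = 155/3 − (2/3)·12.625 = 43.25.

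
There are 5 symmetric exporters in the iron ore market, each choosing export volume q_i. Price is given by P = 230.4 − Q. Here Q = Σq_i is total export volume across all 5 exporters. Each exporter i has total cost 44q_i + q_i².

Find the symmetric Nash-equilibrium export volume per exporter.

A representative exporter's profit is π_i = q_i(230.4 − Q) − 44q_i − q_i², with Q = q_i + Σ_{j≠i} q_j.
First-order condition: 186.4 − 4q_i − Σ_{j≠i} q_j = 0.
Imposing symmetry (q_j = q for all j) turns Σ_{j≠i} q_j into 4q, so 186.4 = 8q and q = 23.3.

23.3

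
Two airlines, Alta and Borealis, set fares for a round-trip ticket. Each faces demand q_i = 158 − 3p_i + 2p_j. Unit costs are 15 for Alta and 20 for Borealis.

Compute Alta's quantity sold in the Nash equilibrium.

Alta's profit: π = (p_{Alta} − 15)(158 − 3p_{Alta} + 2p_{Borealis}).
∂π/∂p_{Alta} = 203 − 6p_{Alta} + 2p_{Borealis} = 0 ⇒ p_{Alta} = 203/6 + (1/3)p_{Borealis}.
Similarly p_{Borealis} = 109/3 + (1/3)p_{Alta}.
Plugging p_{Borealis} into Alta's best response: p_{Alta} = 203/6 + (1/3)(109/3 + (1/3)p_{Alta}) ⇒ (8/9)p_{Alta} = 827/18, so p_{Alta} = 51.6875.
Then p_{Borealis} = 109/3 + (1/3)·51.6875 = 53.5625.
q_{Alta} = 158 − 3·51.6875 + 2·53.5625 = 110.0625.

110.0625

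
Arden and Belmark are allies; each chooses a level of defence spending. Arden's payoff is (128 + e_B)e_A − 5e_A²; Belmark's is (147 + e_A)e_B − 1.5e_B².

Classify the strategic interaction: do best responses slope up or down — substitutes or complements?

Expanding Arden's payoff: 128e_A + e_Be_A − 5e_A².
∂π/∂e_A = 128 + e_B − 10e_A = 0, so e_A = 12.8 + 0.1e_B.
The best-response slope de_A/de_B = 0.1 > 0: the reaction function is upward-sloping, so the choices are strategic complements.

strategic complements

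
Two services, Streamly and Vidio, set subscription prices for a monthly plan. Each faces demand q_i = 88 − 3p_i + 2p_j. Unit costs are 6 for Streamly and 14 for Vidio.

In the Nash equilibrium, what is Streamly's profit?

1452

Streamly's profit: π = (p_{Streamly} − 6)(88 − 3p_{Streamly} + 2p_{Vidio}).
∂π/∂p_{Streamly} = 106 − 6p_{Streamly} + 2p_{Vidio} = 0 ⇒ p_{Streamly} = 53/3 + (1/3)p_{Vidio}.
Similarly p_{Vidio} = 65/3 + (1/3)p_{Streamly}.
Substituting the second reaction function into the first: p_{Streamly} = 53/3 + (1/3)(65/3 + (1/3)p_{Streamly}), which gives (8/9)p_{Streamly} = 224/9 ⇒ p_{Streamly} = 28.
Then p_{Vidio} = 65/3 + (1/3)·28 = 31.
q_{Streamly} = 88 − 3·28 + 2·31 = 66.
Profit = (28 − 6)·66 = 1452.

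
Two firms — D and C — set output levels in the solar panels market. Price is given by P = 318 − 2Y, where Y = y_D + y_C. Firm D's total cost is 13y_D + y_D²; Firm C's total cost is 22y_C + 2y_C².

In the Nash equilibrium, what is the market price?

Firm D's profit: π = y_D(318 − 2(y_D + y_C)) − 13y_D − y_D².
∂π/∂y_D = 305 − 6y_D − 2y_C = 0, so y_D = 305/6 − (1/3)y_C.
For C: ∂π/∂y_C = 296 − 8y_C − 2y_D = 0 ⇒ y_C = 37 − 0.25y_D.
Substituting the second reaction function into the first: y_D = 305/6 − (1/3)(37 − 0.25y_D), which gives (11/12)y_D = 38.5 ⇒ y_D = 42.
Then y_C = 37 − 0.25·42 = 26.5.
Equilibrium price: P = 318 − 2·68.5 = 181.

181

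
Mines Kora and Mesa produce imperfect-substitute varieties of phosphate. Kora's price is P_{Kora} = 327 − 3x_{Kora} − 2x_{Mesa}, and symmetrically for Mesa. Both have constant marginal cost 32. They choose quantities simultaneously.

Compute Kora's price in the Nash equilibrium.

Mine Kora's profit: π = x_{Kora}(327 − 3x_{Kora} − 2x_{Mesa}) − 32x_{Kora}.
∂π/∂x_{Kora} = 295 − 6x_{Kora} − 2x_{Mesa} = 0 ⇒ x_{Kora} = 295/6 − (1/3)x_{Mesa}.
By symmetry x_{Mesa} = x_{Kora}; substituting into the reaction function, (4/3)x_{Kora} = 295/6 and x_{Kora} = 36.875.
P_{Kora} = 327 − 3·36.875 − 2·36.875 = 142.625.

142.625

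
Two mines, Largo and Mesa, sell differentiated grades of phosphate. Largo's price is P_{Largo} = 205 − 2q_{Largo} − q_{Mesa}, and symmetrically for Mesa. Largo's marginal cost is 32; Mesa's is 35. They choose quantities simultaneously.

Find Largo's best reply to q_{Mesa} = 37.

34

Mine Largo's profit: π = q_{Largo}(205 − 2q_{Largo} − q_{Mesa}) − 32q_{Largo}.
∂π/∂q_{Largo} = 173 − 4q_{Largo} − q_{Mesa} = 0 ⇒ q_{Largo} = 43.25 − 0.25q_{Mesa}.
At q_{Mesa} = 37: q_{Largo} = 43.25 − 0.25·37 = 34.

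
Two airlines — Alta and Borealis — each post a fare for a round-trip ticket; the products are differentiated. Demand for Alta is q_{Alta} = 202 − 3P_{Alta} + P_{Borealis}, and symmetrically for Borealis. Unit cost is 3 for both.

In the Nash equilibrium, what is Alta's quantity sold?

117.6

Alta's profit: π = (P_{Alta} − 3)(202 − 3P_{Alta} + P_{Borealis}).
∂π/∂P_{Alta} = 211 − 6P_{Alta} + P_{Borealis} = 0 ⇒ P_{Alta} = 211/6 + (1/6)P_{Borealis}.
Setting P_{Alta} = P_{Borealis} in the reaction function: P_{Alta} = 211/6 + (1/6)P_{Alta}, so P_{Alta} = (211/6) / (5/6) = 42.2.
q_{Alta} = 202 − 3·42.2 + 42.2 = 117.6.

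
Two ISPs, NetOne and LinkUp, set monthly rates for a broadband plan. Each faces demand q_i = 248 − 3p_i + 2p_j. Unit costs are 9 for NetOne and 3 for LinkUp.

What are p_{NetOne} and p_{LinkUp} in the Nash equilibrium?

67.625, 65.375

NetOne's profit: π = (p_{NetOne} − 9)(248 − 3p_{NetOne} + 2p_{LinkUp}).
∂π/∂p_{NetOne} = 275 − 6p_{NetOne} + 2p_{LinkUp} = 0 ⇒ p_{NetOne} = 275/6 + (1/3)p_{LinkUp}.
Similarly p_{LinkUp} = 257/6 + (1/3)p_{NetOne}.
Plugging p_{LinkUp} into NetOne's best response: p_{NetOne} = 275/6 + (1/3)(257/6 + (1/3)p_{NetOne}) ⇒ (8/9)p_{NetOne} = 541/9, so p_{NetOne} = 67.625.
Then p_{LinkUp} = 257/6 + (1/3)·67.625 = 65.375.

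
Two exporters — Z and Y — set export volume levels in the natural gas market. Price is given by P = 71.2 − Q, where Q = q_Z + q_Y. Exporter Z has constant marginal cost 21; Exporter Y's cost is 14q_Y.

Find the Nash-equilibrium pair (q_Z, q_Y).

Exporter Z's profit: π = q_Z(71.2 − (q_Z + q_Y)) − 21q_Z.
∂π/∂q_Z = 50.2 − 2q_Z − q_Y = 0, so q_Z = 25.1 − 0.5q_Y.
By the same steps for Y: q_Y = 28.6 − 0.5q_Z.
Solving the two reaction functions simultaneously: (1 − (−0.5)(−0.5))q_Z = 25.1 − 0.5·28.6, so 0.75q_Z = 10.8 and q_Z = 14.4.
Then q_Y = 28.6 − 0.5·14.4 = 21.4.

14.4, 21.4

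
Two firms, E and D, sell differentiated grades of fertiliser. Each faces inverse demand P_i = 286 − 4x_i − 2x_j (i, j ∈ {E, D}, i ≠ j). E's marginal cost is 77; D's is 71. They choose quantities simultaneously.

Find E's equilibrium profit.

1713.96

Firm E's profit: π = x_E(286 − 4x_E − 2x_D) − 77x_E.
∂π/∂x_E = 209 − 8x_E − 2x_D = 0 ⇒ x_E = 26.125 − 0.25x_D.
Similarly x_D = 26.875 − 0.25x_E.
Plugging x_D into E's best response: x_E = 26.125 − 0.25(26.875 − 0.25x_E) ⇒ 0.9375x_E = 621/32, so x_E = 20.7.
Then x_D = 26.875 − 0.25·20.7 = 21.7.
P_E = 286 − 4·20.7 − 2·21.7 = 159.8.
Profit = (159.8 − 77)·20.7 = 1713.96.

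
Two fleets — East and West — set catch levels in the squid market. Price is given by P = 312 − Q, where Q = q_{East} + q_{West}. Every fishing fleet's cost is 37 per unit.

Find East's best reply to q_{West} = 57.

Fishing fleet East's profit: π = q_{East}(312 − (q_{East} + q_{West})) − 37q_{East}.
∂π/∂q_{East} = 275 − 2q_{East} − q_{West} = 0, so q_{East} = 137.5 − 0.5q_{West}.
At q_{West} = 57: q_{East} = 137.5 − 0.5·57 = 109.

109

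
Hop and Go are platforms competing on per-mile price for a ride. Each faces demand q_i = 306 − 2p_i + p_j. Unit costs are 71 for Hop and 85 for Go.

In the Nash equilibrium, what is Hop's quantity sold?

Hop's profit: π = (p_{Hop} − 71)(306 − 2p_{Hop} + p_{Go}).
∂π/∂p_{Hop} = 448 − 4p_{Hop} + p_{Go} = 0 ⇒ p_{Hop} = 112 + 0.25p_{Go}.
Similarly p_{Go} = 119 + 0.25p_{Hop}.
Solving the two reaction functions simultaneously: (1 − (0.25)(0.25))p_{Hop} = 112 + 0.25·119, so 0.9375p_{Hop} = 141.75 and p_{Hop} = 151.2.
Then p_{Go} = 119 + 0.25·151.2 = 156.8.
q_{Hop} = 306 − 2·151.2 + 156.8 = 160.4.

160.4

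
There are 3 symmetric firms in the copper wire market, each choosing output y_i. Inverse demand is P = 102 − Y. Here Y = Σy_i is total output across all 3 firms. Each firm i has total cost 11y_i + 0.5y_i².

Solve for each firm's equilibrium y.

A representative firm's profit is π_i = y_i(102 − Y) − 11y_i − 0.5y_i², with Y = y_i + Σ_{j≠i} y_j.
First-order condition: 91 − 3y_i − Σ_{j≠i} y_j = 0.
With identical firms, set every y_j = y: then 91 − 3y − 2y = 0, i.e. y = 91/5 = 18.2.

18.2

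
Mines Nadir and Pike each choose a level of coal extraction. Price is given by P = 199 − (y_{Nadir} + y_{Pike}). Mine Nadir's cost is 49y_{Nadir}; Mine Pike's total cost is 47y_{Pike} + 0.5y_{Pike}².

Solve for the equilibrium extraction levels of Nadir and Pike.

59.6, 30.8

Mine Nadir's profit: π = y_{Nadir}(199 − (y_{Nadir} + y_{Pike})) − 49y_{Nadir}.
∂π/∂y_{Nadir} = 150 − 2y_{Nadir} − y_{Pike} = 0, so y_{Nadir} = 75 − 0.5y_{Pike}.
For Pike: ∂π/∂y_{Pike} = 152 − 3y_{Pike} − y_{Nadir} = 0 ⇒ y_{Pike} = 152/3 − (1/3)y_{Nadir}.
Solving the two reaction functions simultaneously: (1 − (−0.5)(−1/3))y_{Nadir} = 75 − 0.5·(152/3), so (5/6)y_{Nadir} = 149/3 and y_{Nadir} = 59.6.
Then y_{Pike} = 152/3 − (1/3)·59.6 = 30.8.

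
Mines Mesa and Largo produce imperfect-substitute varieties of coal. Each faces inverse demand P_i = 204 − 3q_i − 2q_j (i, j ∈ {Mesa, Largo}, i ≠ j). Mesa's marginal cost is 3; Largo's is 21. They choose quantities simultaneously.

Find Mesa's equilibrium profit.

Mine Mesa's profit: π = q_{Mesa}(204 − 3q_{Mesa} − 2q_{Largo}) − 3q_{Mesa}.
∂π/∂q_{Mesa} = 201 − 6q_{Mesa} − 2q_{Largo} = 0 ⇒ q_{Mesa} = 33.5 − (1/3)q_{Largo}.
Similarly q_{Largo} = 30.5 − (1/3)q_{Mesa}.
Substituting the second reaction function into the first: q_{Mesa} = 33.5 − (1/3)(30.5 − (1/3)q_{Mesa}), which gives (8/9)q_{Mesa} = 70/3 ⇒ q_{Mesa} = 26.25.
Then q_{Largo} = 30.5 − (1/3)·26.25 = 21.75.
P_{Mesa} = 204 − 3·26.25 − 2·21.75 = 81.75.
Profit = (81.75 − 3)·26.25 = 2067.1875.

2067.1875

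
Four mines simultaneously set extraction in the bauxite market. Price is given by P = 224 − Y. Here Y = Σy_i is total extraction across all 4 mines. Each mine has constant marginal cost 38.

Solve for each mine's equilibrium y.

37.2

A representative mine's profit is π_i = y_i(224 − Y) − 38y_i, with Y = y_i + Σ_{j≠i} y_j.
First-order condition: 186 − 2y_i − Σ_{j≠i} y_j = 0.
In a symmetric equilibrium every mine chooses the same y, so Σ_{j≠i} y_j = 3y. The condition becomes 186 − 5y = 0, giving y = 186/5 = 37.2.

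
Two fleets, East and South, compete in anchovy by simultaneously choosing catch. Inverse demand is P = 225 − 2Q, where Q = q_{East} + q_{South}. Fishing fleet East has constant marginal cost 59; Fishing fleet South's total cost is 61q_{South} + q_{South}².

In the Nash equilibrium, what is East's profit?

Fishing fleet East's profit: π = q_{East}(225 − 2(q_{East} + q_{South})) − 59q_{East}.
∂π/∂q_{East} = 166 − 4q_{East} − 2q_{South} = 0, so q_{East} = 41.5 − 0.5q_{South}.
For South: ∂π/∂q_{South} = 164 − 6q_{South} − 2q_{East} = 0 ⇒ q_{South} = 82/3 − (1/3)q_{East}.
Solving the two reaction functions simultaneously: (1 − (−0.5)(−1/3))q_{East} = 41.5 − 0.5·(82/3), so (5/6)q_{East} = 167/6 and q_{East} = 33.4.
Then q_{South} = 82/3 − (1/3)·33.4 = 16.2.
Price P = 225 − 2·49.6 = 125.8.
East's profit: (125.8 − 59)·33.4 = 2231.12.

2231.12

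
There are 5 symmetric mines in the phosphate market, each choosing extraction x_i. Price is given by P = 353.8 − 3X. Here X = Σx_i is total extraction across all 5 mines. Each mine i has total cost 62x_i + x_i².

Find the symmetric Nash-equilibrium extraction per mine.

A representative mine's profit is π_i = x_i(353.8 − 3X) − 62x_i − x_i², with X = x_i + Σ_{j≠i} x_j.
First-order condition: 291.8 − 8x_i − 3Σ_{j≠i} x_j = 0.
Imposing symmetry (x_j = x for all j) turns Σ_{j≠i} x_j into 4x, so 291.8 = 20x and x = 14.59.

14.59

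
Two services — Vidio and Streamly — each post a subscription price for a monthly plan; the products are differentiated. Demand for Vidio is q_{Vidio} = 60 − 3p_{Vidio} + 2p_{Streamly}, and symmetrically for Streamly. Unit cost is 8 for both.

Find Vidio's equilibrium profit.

507

Vidio's profit: π = (p_{Vidio} − 8)(60 − 3p_{Vidio} + 2p_{Streamly}).
∂π/∂p_{Vidio} = 84 − 6p_{Vidio} + 2p_{Streamly} = 0 ⇒ p_{Vidio} = 14 + (1/3)p_{Streamly}.
Setting p_{Vidio} = p_{Streamly} in the reaction function: p_{Vidio} = 14 + (1/3)p_{Vidio}, so p_{Vidio} = 14 / (2/3) = 21.
q_{Vidio} = 60 − 3·21 + 2·21 = 39.
Profit = (21 − 8)·39 = 507.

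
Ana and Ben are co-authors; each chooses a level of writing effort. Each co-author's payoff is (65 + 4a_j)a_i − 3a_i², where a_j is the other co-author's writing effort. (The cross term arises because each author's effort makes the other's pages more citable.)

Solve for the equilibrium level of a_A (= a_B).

32.5

Ana's payoff is (65 + 4a_B)a_A − 3a_A².
∂π/∂a_A = 65 + 4a_B − 6a_A = 0, so a_A = 65/6 + (2/3)a_B.
The game is symmetric, so in equilibrium a_B = a_A: the reaction function gives (1/3)a_A = 65/6, hence a_A = 32.5.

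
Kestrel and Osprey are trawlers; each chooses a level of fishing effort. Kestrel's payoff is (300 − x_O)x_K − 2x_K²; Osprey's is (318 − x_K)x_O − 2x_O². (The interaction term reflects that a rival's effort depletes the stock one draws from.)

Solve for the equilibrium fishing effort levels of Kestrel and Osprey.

58.8, 64.8

Expanding Kestrel's payoff: 300x_K − x_Ox_K − 2x_K².
∂π/∂x_K = 300 − x_O − 4x_K = 0, so x_K = 75 − 0.25x_O.
Likewise for Osprey: x_O = 79.5 − 0.25x_K.
Plugging x_O into Kestrel's best response: x_K = 75 − 0.25(79.5 − 0.25x_K) ⇒ 0.9375x_K = 55.125, so x_K = 58.8.
Then x_O = 79.5 − 0.25·58.8 = 64.8.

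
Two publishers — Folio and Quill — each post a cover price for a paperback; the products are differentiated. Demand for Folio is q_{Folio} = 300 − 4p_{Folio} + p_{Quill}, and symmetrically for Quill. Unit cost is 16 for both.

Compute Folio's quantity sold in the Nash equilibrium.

Folio's profit: π = (p_{Folio} − 16)(300 − 4p_{Folio} + p_{Quill}).
∂π/∂p_{Folio} = 364 − 8p_{Folio} + p_{Quill} = 0 ⇒ p_{Folio} = 45.5 + 0.125p_{Quill}.
Setting p_{Folio} = p_{Quill} in the reaction function: p_{Folio} = 45.5 + 0.125p_{Folio}, so p_{Folio} = 45.5 / 0.875 = 52.
q_{Folio} = 300 − 4·52 + 52 = 144.

144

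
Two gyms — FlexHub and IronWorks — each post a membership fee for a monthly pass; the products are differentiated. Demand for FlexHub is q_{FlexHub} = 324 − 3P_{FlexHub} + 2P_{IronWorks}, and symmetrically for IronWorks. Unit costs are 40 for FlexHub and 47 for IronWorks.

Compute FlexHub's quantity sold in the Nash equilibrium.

FlexHub's profit: π = (P_{FlexHub} − 40)(324 − 3P_{FlexHub} + 2P_{IronWorks}).
∂π/∂P_{FlexHub} = 444 − 6P_{FlexHub} + 2P_{IronWorks} = 0 ⇒ P_{FlexHub} = 74 + (1/3)P_{IronWorks}.
Similarly P_{IronWorks} = 77.5 + (1/3)P_{FlexHub}.
Solving the two reaction functions simultaneously: (1 − (1/3)(1/3))P_{FlexHub} = 74 + (1/3)·77.5, so (8/9)P_{FlexHub} = 599/6 and P_{FlexHub} = 112.3125.
Then P_{IronWorks} = 77.5 + (1/3)·112.3125 = 114.9375.
q_{FlexHub} = 324 − 3·112.3125 + 2·114.9375 = 216.9375.

216.9375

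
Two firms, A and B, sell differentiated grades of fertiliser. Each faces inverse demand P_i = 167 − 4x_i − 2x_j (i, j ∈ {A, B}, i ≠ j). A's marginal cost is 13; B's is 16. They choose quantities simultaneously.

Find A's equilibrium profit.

Firm A's profit: π = x_A(167 − 4x_A − 2x_B) − 13x_A.
∂π/∂x_A = 154 − 8x_A − 2x_B = 0 ⇒ x_A = 19.25 − 0.25x_B.
Similarly x_B = 18.875 − 0.25x_A.
Plugging x_B into A's best response: x_A = 19.25 − 0.25(18.875 − 0.25x_A) ⇒ 0.9375x_A = 465/32, so x_A = 15.5.
Then x_B = 18.875 − 0.25·15.5 = 15.
P_A = 167 − 4·15.5 − 2·15 = 75.
Profit = (75 − 13)·15.5 = 961.

961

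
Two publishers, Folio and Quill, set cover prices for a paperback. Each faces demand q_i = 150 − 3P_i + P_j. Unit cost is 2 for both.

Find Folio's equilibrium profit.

2557.92

Folio's profit: π = (P_{Folio} − 2)(150 − 3P_{Folio} + P_{Quill}).
∂π/∂P_{Folio} = 156 − 6P_{Folio} + P_{Quill} = 0 ⇒ P_{Folio} = 26 + (1/6)P_{Quill}.
The game is symmetric, so in equilibrium P_{Quill} = P_{Folio}: the reaction function gives (5/6)P_{Folio} = 26, hence P_{Folio} = 31.2.
q_{Folio} = 150 − 3·31.2 + 31.2 = 87.6.
Profit = (31.2 − 2)·87.6 = 2557.92.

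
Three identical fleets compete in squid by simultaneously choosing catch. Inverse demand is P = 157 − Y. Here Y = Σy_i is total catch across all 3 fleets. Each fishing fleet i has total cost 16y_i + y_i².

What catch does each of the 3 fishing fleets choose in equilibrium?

A representative fishing fleet's profit is π_i = y_i(157 − Y) − 16y_i − y_i², with Y = y_i + Σ_{j≠i} y_j.
First-order condition: 141 − 4y_i − Σ_{j≠i} y_j = 0.
In a symmetric equilibrium every fishing fleet chooses the same y, so Σ_{j≠i} y_j = 2y. The condition becomes 141 − 6y = 0, giving y = 141/6 = 23.5.

23.5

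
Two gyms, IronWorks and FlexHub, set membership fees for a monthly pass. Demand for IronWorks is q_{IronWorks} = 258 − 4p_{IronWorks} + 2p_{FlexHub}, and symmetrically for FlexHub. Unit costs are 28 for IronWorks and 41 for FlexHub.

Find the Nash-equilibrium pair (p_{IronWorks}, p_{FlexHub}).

63.4, 68.6

IronWorks's profit: π = (p_{IronWorks} − 28)(258 − 4p_{IronWorks} + 2p_{FlexHub}).
∂π/∂p_{IronWorks} = 370 − 8p_{IronWorks} + 2p_{FlexHub} = 0 ⇒ p_{IronWorks} = 46.25 + 0.25p_{FlexHub}.
Similarly p_{FlexHub} = 52.75 + 0.25p_{IronWorks}.
Substituting the second reaction function into the first: p_{IronWorks} = 46.25 + 0.25(52.75 + 0.25p_{IronWorks}), which gives 0.9375p_{IronWorks} = 59.4375 ⇒ p_{IronWorks} = 63.4.
Then p_{FlexHub} = 52.75 + 0.25·63.4 = 68.6.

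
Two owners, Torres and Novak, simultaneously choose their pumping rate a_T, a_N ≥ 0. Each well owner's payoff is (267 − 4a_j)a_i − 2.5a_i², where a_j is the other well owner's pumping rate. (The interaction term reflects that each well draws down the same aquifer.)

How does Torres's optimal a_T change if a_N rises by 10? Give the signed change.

-8

Torres's payoff is (267 − 4a_N)a_T − 2.5a_T².
∂π/∂a_T = 267 − 4a_N − 5a_T = 0, so a_T = 53.4 − 0.8a_N.
The reaction-function slope is −0.8, so a 10-unit rise in a_N moves a_T by −0.8 × 10 = −8. Torres's best response falls — the actions are strategic substitutes.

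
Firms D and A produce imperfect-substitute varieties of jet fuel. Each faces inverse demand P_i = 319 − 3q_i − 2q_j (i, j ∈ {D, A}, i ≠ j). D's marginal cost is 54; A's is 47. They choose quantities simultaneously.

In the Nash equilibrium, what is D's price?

152.0625

Firm D's profit: π = q_D(319 − 3q_D − 2q_A) − 54q_D.
∂π/∂q_D = 265 − 6q_D − 2q_A = 0 ⇒ q_D = 265/6 − (1/3)q_A.
Similarly q_A = 136/3 − (1/3)q_D.
Plugging q_A into D's best response: q_D = 265/6 − (1/3)(136/3 − (1/3)q_D) ⇒ (8/9)q_D = 523/18, so q_D = 32.6875.
Then q_A = 136/3 − (1/3)·32.6875 = 34.4375.
P_D = 319 − 3·32.6875 − 2·34.4375 = 152.0625.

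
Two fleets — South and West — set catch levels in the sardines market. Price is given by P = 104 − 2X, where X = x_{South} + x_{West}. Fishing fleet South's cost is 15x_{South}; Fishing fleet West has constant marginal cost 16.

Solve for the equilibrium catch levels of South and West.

15, 14.5

Fishing fleet South's profit: π = x_{South}(104 − 2(x_{South} + x_{West})) − 15x_{South}.
∂π/∂x_{South} = 89 − 4x_{South} − 2x_{West} = 0, so x_{South} = 22.25 − 0.5x_{West}.
By the same steps for West: x_{West} = 22 − 0.5x_{South}.
Solving the two reaction functions simultaneously: (1 − (−0.5)(−0.5))x_{South} = 22.25 − 0.5·22, so 0.75x_{South} = 11.25 and x_{South} = 15.
Then x_{West} = 22 − 0.5·15 = 14.5.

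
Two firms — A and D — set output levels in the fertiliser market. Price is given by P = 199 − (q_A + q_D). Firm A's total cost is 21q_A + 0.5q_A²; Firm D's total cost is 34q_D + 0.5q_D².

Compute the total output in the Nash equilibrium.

85.75

Firm A's profit: π = q_A(199 − (q_A + q_D)) − 21q_A − 0.5q_A².
∂π/∂q_A = 178 − 3q_A − q_D = 0, so q_A = 178/3 − (1/3)q_D.
By the same steps for D: q_D = 55 − (1/3)q_A.
Plugging q_D into A's best response: q_A = 178/3 − (1/3)(55 − (1/3)q_A) ⇒ (8/9)q_A = 41, so q_A = 46.125.
Then q_D = 55 − (1/3)·46.125 = 39.625.
Total output: 46.125 + 39.625 = 85.75.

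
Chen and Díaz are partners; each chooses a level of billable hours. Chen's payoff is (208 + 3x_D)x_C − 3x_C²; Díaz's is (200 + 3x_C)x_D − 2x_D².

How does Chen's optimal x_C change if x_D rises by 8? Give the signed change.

Expanding Chen's payoff: 208x_C + 3x_Dx_C − 3x_C².
∂π/∂x_C = 208 + 3x_D − 6x_C = 0, so x_C = 104/3 + 0.5x_D.
The reaction-function slope is 0.5, so an 8-unit rise in x_D moves x_C by 0.5 × 8 = 4. Chen's best response rises — the actions are strategic complements.

4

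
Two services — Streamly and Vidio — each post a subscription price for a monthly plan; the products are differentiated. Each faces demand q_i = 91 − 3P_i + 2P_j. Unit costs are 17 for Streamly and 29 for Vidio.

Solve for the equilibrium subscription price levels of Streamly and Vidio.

37.75, 42.25

Streamly's profit: π = (P_{Streamly} − 17)(91 − 3P_{Streamly} + 2P_{Vidio}).
∂π/∂P_{Streamly} = 142 − 6P_{Streamly} + 2P_{Vidio} = 0 ⇒ P_{Streamly} = 71/3 + (1/3)P_{Vidio}.
Similarly P_{Vidio} = 89/3 + (1/3)P_{Streamly}.
Solving the two reaction functions simultaneously: (1 − (1/3)(1/3))P_{Streamly} = 71/3 + (1/3)·(89/3), so (8/9)P_{Streamly} = 302/9 and P_{Streamly} = 37.75.
Then P_{Vidio} = 89/3 + (1/3)·37.75 = 42.25.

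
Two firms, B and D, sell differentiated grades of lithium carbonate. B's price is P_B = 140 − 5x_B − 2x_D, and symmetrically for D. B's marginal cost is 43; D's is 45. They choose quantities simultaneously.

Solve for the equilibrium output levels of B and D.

8.125, 7.875

Firm B's profit: π = x_B(140 − 5x_B − 2x_D) − 43x_B.
∂π/∂x_B = 97 − 10x_B − 2x_D = 0 ⇒ x_B = 9.7 − 0.2x_D.
Similarly x_D = 9.5 − 0.2x_B.
Plugging x_D into B's best response: x_B = 9.7 − 0.2(9.5 − 0.2x_B) ⇒ 0.96x_B = 7.8, so x_B = 8.125.
Then x_D = 9.5 − 0.2·8.125 = 7.875.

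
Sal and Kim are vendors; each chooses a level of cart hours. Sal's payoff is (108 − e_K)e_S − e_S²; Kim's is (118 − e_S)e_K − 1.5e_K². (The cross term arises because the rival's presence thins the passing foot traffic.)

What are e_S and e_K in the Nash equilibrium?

Expanding Sal's payoff: 108e_S − e_Ke_S − e_S².
∂π/∂e_S = 108 − e_K − 2e_S = 0, so e_S = 54 − 0.5e_K.
Likewise for Kim: e_K = 118/3 − (1/3)e_S.
Plugging e_K into Sal's best response: e_S = 54 − 0.5(118/3 − (1/3)e_S) ⇒ (5/6)e_S = 103/3, so e_S = 41.2.
Then e_K = 118/3 − (1/3)·41.2 = 25.6.

41.2, 25.6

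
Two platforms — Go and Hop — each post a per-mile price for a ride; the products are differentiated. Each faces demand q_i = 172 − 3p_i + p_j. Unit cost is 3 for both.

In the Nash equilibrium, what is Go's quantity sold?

Go's profit: π = (p_{Go} − 3)(172 − 3p_{Go} + p_{Hop}).
∂π/∂p_{Go} = 181 − 6p_{Go} + p_{Hop} = 0 ⇒ p_{Go} = 181/6 + (1/6)p_{Hop}.
Setting p_{Go} = p_{Hop} in the reaction function: p_{Go} = 181/6 + (1/6)p_{Go}, so p_{Go} = (181/6) / (5/6) = 36.2.
q_{Go} = 172 − 3·36.2 + 36.2 = 99.6.

99.6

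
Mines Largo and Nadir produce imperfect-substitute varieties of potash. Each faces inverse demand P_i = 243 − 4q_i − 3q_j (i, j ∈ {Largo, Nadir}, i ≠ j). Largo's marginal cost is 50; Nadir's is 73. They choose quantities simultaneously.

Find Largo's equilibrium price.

125.2

Mine Largo's profit: π = q_{Largo}(243 − 4q_{Largo} − 3q_{Nadir}) − 50q_{Largo}.
∂π/∂q_{Largo} = 193 − 8q_{Largo} − 3q_{Nadir} = 0 ⇒ q_{Largo} = 24.125 − 0.375q_{Nadir}.
Similarly q_{Nadir} = 21.25 − 0.375q_{Largo}.
Substituting the second reaction function into the first: q_{Largo} = 24.125 − 0.375(21.25 − 0.375q_{Largo}), which gives (55/64)q_{Largo} = 517/32 ⇒ q_{Largo} = 18.8.
Then q_{Nadir} = 21.25 − 0.375·18.8 = 14.2.
P_{Largo} = 243 − 4·18.8 − 3·14.2 = 125.2.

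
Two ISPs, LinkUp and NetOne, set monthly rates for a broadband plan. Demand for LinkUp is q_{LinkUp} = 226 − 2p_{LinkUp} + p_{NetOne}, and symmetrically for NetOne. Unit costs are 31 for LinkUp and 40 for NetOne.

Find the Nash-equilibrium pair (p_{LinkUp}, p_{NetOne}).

LinkUp's profit: π = (p_{LinkUp} − 31)(226 − 2p_{LinkUp} + p_{NetOne}).
∂π/∂p_{LinkUp} = 288 − 4p_{LinkUp} + p_{NetOne} = 0 ⇒ p_{LinkUp} = 72 + 0.25p_{NetOne}.
Similarly p_{NetOne} = 76.5 + 0.25p_{LinkUp}.
Plugging p_{NetOne} into LinkUp's best response: p_{LinkUp} = 72 + 0.25(76.5 + 0.25p_{LinkUp}) ⇒ 0.9375p_{LinkUp} = 91.125, so p_{LinkUp} = 97.2.
Then p_{NetOne} = 76.5 + 0.25·97.2 = 100.8.

97.2, 100.8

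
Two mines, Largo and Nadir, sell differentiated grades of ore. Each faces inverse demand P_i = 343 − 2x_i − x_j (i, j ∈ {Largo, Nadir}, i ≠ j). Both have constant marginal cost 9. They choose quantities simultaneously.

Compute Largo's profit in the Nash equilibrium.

8924.48

Mine Largo's profit: π = x_{Largo}(343 − 2x_{Largo} − x_{Nadir}) − 9x_{Largo}.
∂π/∂x_{Largo} = 334 − 4x_{Largo} − x_{Nadir} = 0 ⇒ x_{Largo} = 83.5 − 0.25x_{Nadir}.
Setting x_{Largo} = x_{Nadir} in the reaction function: x_{Largo} = 83.5 − 0.25x_{Largo}, so x_{Largo} = 83.5 / 1.25 = 66.8.
P_{Largo} = 343 − 2·66.8 − 66.8 = 142.6.
Profit = (142.6 − 9)·66.8 = 8924.48.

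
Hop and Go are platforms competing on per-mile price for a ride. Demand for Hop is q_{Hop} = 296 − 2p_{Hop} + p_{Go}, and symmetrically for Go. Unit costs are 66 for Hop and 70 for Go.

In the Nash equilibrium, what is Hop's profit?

Hop's profit: π = (p_{Hop} − 66)(296 − 2p_{Hop} + p_{Go}).
∂π/∂p_{Hop} = 428 − 4p_{Hop} + p_{Go} = 0 ⇒ p_{Hop} = 107 + 0.25p_{Go}.
Similarly p_{Go} = 109 + 0.25p_{Hop}.
Substituting the second reaction function into the first: p_{Hop} = 107 + 0.25(109 + 0.25p_{Hop}), which gives 0.9375p_{Hop} = 134.25 ⇒ p_{Hop} = 143.2.
Then p_{Go} = 109 + 0.25·143.2 = 144.8.
q_{Hop} = 296 − 2·143.2 + 144.8 = 154.4.
Profit = (143.2 − 66)·154.4 = 11919.68.

11919.68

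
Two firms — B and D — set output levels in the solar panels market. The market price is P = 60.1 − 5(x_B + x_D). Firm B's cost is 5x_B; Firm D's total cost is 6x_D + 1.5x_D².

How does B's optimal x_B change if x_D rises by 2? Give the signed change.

-1

Firm B's profit: π = x_B(60.1 − 5(x_B + x_D)) − 5x_B.
∂π/∂x_B = 55.1 − 10x_B − 5x_D = 0, so x_B = 5.51 − 0.5x_D.
The reaction-function slope is −0.5, so a 2-unit rise in x_D moves x_B by −0.5 × 2 = −1. B's best response falls — the actions are strategic substitutes.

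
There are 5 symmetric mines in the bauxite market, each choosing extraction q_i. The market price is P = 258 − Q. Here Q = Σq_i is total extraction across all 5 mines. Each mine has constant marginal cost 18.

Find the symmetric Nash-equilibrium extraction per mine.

A representative mine's profit is π_i = q_i(258 − Q) − 18q_i, with Q = q_i + Σ_{j≠i} q_j.
First-order condition: 240 − 2q_i − Σ_{j≠i} q_j = 0.
In a symmetric equilibrium every mine chooses the same q, so Σ_{j≠i} q_j = 4q. The condition becomes 240 − 6q = 0, giving q = 240/6 = 40.

40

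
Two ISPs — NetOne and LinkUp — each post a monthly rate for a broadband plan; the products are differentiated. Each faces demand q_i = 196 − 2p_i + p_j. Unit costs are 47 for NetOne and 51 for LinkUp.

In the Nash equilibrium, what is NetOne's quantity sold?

NetOne's profit: π = (p_{NetOne} − 47)(196 − 2p_{NetOne} + p_{LinkUp}).
∂π/∂p_{NetOne} = 290 − 4p_{NetOne} + p_{LinkUp} = 0 ⇒ p_{NetOne} = 72.5 + 0.25p_{LinkUp}.
Similarly p_{LinkUp} = 74.5 + 0.25p_{NetOne}.
Plugging p_{LinkUp} into NetOne's best response: p_{NetOne} = 72.5 + 0.25(74.5 + 0.25p_{NetOne}) ⇒ 0.9375p_{NetOne} = 91.125, so p_{NetOne} = 97.2.
Then p_{LinkUp} = 74.5 + 0.25·97.2 = 98.8.
q_{NetOne} = 196 − 2·97.2 + 98.8 = 100.4.

100.4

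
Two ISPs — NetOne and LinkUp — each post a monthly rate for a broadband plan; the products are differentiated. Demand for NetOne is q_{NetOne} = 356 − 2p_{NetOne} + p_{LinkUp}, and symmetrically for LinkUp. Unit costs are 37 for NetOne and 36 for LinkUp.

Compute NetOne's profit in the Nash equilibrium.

NetOne's profit: π = (p_{NetOne} − 37)(356 − 2p_{NetOne} + p_{LinkUp}).
∂π/∂p_{NetOne} = 430 − 4p_{NetOne} + p_{LinkUp} = 0 ⇒ p_{NetOne} = 107.5 + 0.25p_{LinkUp}.
Similarly p_{LinkUp} = 107 + 0.25p_{NetOne}.
Plugging p_{LinkUp} into NetOne's best response: p_{NetOne} = 107.5 + 0.25(107 + 0.25p_{NetOne}) ⇒ 0.9375p_{NetOne} = 134.25, so p_{NetOne} = 143.2.
Then p_{LinkUp} = 107 + 0.25·143.2 = 142.8.
q_{NetOne} = 356 − 2·143.2 + 142.8 = 212.4.
Profit = (143.2 − 37)·212.4 = 22556.88.

22556.88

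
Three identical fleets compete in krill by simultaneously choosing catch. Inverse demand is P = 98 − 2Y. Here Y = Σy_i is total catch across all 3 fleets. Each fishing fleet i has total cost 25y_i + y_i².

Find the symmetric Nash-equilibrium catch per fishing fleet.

A representative fishing fleet's profit is π_i = y_i(98 − 2Y) − 25y_i − y_i², with Y = y_i + Σ_{j≠i} y_j.
First-order condition: 73 − 6y_i − 2Σ_{j≠i} y_j = 0.
Imposing symmetry (y_j = y for all j) turns Σ_{j≠i} y_j into 2y, so 73 = 10y and y = 7.3.

7.3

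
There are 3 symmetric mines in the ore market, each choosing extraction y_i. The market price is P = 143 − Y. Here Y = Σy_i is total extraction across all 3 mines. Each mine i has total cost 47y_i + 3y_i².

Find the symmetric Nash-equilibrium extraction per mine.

A representative mine's profit is π_i = y_i(143 − Y) − 47y_i − 3y_i², with Y = y_i + Σ_{j≠i} y_j.
First-order condition: 96 − 8y_i − Σ_{j≠i} y_j = 0.
With identical mines, set every y_j = y: then 96 − 8y − 2y = 0, i.e. y = 96/10 = 9.6.

9.6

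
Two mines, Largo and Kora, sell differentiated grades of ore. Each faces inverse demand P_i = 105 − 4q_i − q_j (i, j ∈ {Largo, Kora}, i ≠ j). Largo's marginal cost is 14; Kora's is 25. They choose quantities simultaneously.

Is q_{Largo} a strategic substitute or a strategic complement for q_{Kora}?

strategic substitutes

Mine Largo's profit: π = q_{Largo}(105 − 4q_{Largo} − q_{Kora}) − 14q_{Largo}.
∂π/∂q_{Largo} = 91 − 8q_{Largo} − q_{Kora} = 0 ⇒ q_{Largo} = 11.375 − 0.125q_{Kora}.
The best-response slope dq_{Largo}/dq_{Kora} = −0.125 < 0: the reaction function is downward-sloping, so the choices are strategic substitutes.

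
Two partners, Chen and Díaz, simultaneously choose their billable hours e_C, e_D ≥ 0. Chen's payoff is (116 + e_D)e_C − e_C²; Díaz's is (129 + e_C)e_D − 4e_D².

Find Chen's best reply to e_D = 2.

Expanding Chen's payoff: 116e_C + e_De_C − e_C².
∂π/∂e_C = 116 + e_D − 2e_C = 0, so e_C = 58 + 0.5e_D.
At e_D = 2: e_C = 58 + 0.5·2 = 59.

59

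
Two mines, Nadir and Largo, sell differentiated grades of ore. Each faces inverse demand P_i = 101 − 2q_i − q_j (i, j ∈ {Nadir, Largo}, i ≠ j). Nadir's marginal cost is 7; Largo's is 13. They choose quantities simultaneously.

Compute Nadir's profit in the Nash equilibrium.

737.28

Mine Nadir's profit: π = q_{Nadir}(101 − 2q_{Nadir} − q_{Largo}) − 7q_{Nadir}.
∂π/∂q_{Nadir} = 94 − 4q_{Nadir} − q_{Largo} = 0 ⇒ q_{Nadir} = 23.5 − 0.25q_{Largo}.
Similarly q_{Largo} = 22 − 0.25q_{Nadir}.
Substituting the second reaction function into the first: q_{Nadir} = 23.5 − 0.25(22 − 0.25q_{Nadir}), which gives 0.9375q_{Nadir} = 18 ⇒ q_{Nadir} = 19.2.
Then q_{Largo} = 22 − 0.25·19.2 = 17.2.
P_{Nadir} = 101 − 2·19.2 − 17.2 = 45.4.
Profit = (45.4 − 7)·19.2 = 737.28.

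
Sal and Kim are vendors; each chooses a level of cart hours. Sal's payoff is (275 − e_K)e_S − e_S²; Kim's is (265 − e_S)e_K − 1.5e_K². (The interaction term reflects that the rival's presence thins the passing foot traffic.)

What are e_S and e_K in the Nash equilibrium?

112, 51

Expanding Sal's payoff: 275e_S − e_Ke_S − e_S².
∂π/∂e_S = 275 − e_K − 2e_S = 0, so e_S = 137.5 − 0.5e_K.
Likewise for Kim: e_K = 265/3 − (1/3)e_S.
Solving the two reaction functions simultaneously: (1 − (−0.5)(−1/3))e_S = 137.5 − 0.5·(265/3), so (5/6)e_S = 280/3 and e_S = 112.
Then e_K = 265/3 − (1/3)·112 = 51.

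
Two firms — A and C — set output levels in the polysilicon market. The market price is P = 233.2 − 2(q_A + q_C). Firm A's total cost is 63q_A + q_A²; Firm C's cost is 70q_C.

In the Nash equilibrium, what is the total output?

49.66

Firm A's profit: π = q_A(233.2 − 2(q_A + q_C)) − 63q_A − q_A².
∂π/∂q_A = 170.2 − 6q_A − 2q_C = 0, so q_A = 851/30 − (1/3)q_C.
For C: ∂π/∂q_C = 163.2 − 4q_C − 2q_A = 0 ⇒ q_C = 40.8 − 0.5q_A.
Plugging q_C into A's best response: q_A = 851/30 − (1/3)(40.8 − 0.5q_A) ⇒ (5/6)q_A = 443/30, so q_A = 17.72.
Then q_C = 40.8 − 0.5·17.72 = 31.94.
Total output: 17.72 + 31.94 = 49.66.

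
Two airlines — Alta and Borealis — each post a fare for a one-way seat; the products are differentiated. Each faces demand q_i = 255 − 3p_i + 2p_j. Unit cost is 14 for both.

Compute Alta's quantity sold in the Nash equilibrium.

Alta's profit: π = (p_{Alta} − 14)(255 − 3p_{Alta} + 2p_{Borealis}).
∂π/∂p_{Alta} = 297 − 6p_{Alta} + 2p_{Borealis} = 0 ⇒ p_{Alta} = 49.5 + (1/3)p_{Borealis}.
By symmetry p_{Borealis} = p_{Alta}; substituting into the reaction function, (2/3)p_{Alta} = 49.5 and p_{Alta} = 74.25.
q_{Alta} = 255 − 3·74.25 + 2·74.25 = 180.75.

180.75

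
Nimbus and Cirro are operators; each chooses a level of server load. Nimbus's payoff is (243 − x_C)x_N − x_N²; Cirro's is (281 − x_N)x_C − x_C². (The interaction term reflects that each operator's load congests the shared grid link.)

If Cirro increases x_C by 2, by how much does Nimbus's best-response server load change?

Expanding Nimbus's payoff: 243x_N − x_Cx_N − x_N².
∂π/∂x_N = 243 − x_C − 2x_N = 0, so x_N = 121.5 − 0.5x_C.
The reaction-function slope is −0.5, so a 2-unit rise in x_C moves x_N by −0.5 × 2 = −1. Nimbus's best response falls — the actions are strategic substitutes.

-1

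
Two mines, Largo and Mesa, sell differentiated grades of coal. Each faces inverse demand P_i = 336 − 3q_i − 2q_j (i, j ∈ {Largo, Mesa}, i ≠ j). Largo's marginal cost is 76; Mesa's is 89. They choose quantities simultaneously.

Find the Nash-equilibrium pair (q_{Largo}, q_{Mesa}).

Mine Largo's profit: π = q_{Largo}(336 − 3q_{Largo} − 2q_{Mesa}) − 76q_{Largo}.
∂π/∂q_{Largo} = 260 − 6q_{Largo} − 2q_{Mesa} = 0 ⇒ q_{Largo} = 130/3 − (1/3)q_{Mesa}.
Similarly q_{Mesa} = 247/6 − (1/3)q_{Largo}.
Solving the two reaction functions simultaneously: (1 − (−1/3)(−1/3))q_{Largo} = 130/3 − (1/3)·(247/6), so (8/9)q_{Largo} = 533/18 and q_{Largo} = 33.3125.
Then q_{Mesa} = 247/6 − (1/3)·33.3125 = 30.0625.

33.3125, 30.0625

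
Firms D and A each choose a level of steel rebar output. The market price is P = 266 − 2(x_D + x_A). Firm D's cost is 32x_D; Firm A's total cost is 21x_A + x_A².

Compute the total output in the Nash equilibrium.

Firm D's profit: π = x_D(266 − 2(x_D + x_A)) − 32x_D.
∂π/∂x_D = 234 − 4x_D − 2x_A = 0, so x_D = 58.5 − 0.5x_A.
For A: ∂π/∂x_A = 245 − 6x_A − 2x_D = 0 ⇒ x_A = 245/6 − (1/3)x_D.
Solving the two reaction functions simultaneously: (1 − (−0.5)(−1/3))x_D = 58.5 − 0.5·(245/6), so (5/6)x_D = 457/12 and x_D = 45.7.
Then x_A = 245/6 − (1/3)·45.7 = 25.6.
Total output: 45.7 + 25.6 = 71.3.

71.3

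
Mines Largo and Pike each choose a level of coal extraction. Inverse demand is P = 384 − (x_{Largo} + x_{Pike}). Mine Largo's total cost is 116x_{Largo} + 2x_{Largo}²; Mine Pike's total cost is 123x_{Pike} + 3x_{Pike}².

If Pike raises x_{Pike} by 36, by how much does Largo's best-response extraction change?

Mine Largo's profit: π = x_{Largo}(384 − (x_{Largo} + x_{Pike})) − 116x_{Largo} − 2x_{Largo}².
∂π/∂x_{Largo} = 268 − 6x_{Largo} − x_{Pike} = 0, so x_{Largo} = 134/3 − (1/6)x_{Pike}.
The reaction-function slope is −1/6, so a 36-unit rise in x_{Pike} moves x_{Largo} by −1/6 × 36 = −6. Largo's best response falls — the actions are strategic substitutes.

-6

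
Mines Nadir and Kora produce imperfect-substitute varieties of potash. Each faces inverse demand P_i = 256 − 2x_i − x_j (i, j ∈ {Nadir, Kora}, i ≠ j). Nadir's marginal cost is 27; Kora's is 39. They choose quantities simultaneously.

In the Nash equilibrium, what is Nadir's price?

Mine Nadir's profit: π = x_{Nadir}(256 − 2x_{Nadir} − x_{Kora}) − 27x_{Nadir}.
∂π/∂x_{Nadir} = 229 − 4x_{Nadir} − x_{Kora} = 0 ⇒ x_{Nadir} = 57.25 − 0.25x_{Kora}.
Similarly x_{Kora} = 54.25 − 0.25x_{Nadir}.
Plugging x_{Kora} into Nadir's best response: x_{Nadir} = 57.25 − 0.25(54.25 − 0.25x_{Nadir}) ⇒ 0.9375x_{Nadir} = 43.6875, so x_{Nadir} = 46.6.
Then x_{Kora} = 54.25 − 0.25·46.6 = 42.6.
P_{Nadir} = 256 − 2·46.6 − 42.6 = 120.2.

120.2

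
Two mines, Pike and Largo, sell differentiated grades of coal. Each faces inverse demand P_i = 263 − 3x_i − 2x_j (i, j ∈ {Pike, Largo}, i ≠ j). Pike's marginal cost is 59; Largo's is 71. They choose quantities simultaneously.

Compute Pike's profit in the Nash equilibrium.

Mine Pike's profit: π = x_{Pike}(263 − 3x_{Pike} − 2x_{Largo}) − 59x_{Pike}.
∂π/∂x_{Pike} = 204 − 6x_{Pike} − 2x_{Largo} = 0 ⇒ x_{Pike} = 34 − (1/3)x_{Largo}.
Similarly x_{Largo} = 32 − (1/3)x_{Pike}.
Solving the two reaction functions simultaneously: (1 − (−1/3)(−1/3))x_{Pike} = 34 − (1/3)·32, so (8/9)x_{Pike} = 70/3 and x_{Pike} = 26.25.
Then x_{Largo} = 32 − (1/3)·26.25 = 23.25.
P_{Pike} = 263 − 3·26.25 − 2·23.25 = 137.75.
Profit = (137.75 − 59)·26.25 = 2067.1875.

2067.1875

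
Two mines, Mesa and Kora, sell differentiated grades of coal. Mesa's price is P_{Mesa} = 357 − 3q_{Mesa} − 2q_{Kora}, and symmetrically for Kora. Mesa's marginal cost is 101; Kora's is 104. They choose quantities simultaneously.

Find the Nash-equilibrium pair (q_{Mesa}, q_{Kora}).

32.1875, 31.4375

Mine Mesa's profit: π = q_{Mesa}(357 − 3q_{Mesa} − 2q_{Kora}) − 101q_{Mesa}.
∂π/∂q_{Mesa} = 256 − 6q_{Mesa} − 2q_{Kora} = 0 ⇒ q_{Mesa} = 128/3 − (1/3)q_{Kora}.
Similarly q_{Kora} = 253/6 − (1/3)q_{Mesa}.
Solving the two reaction functions simultaneously: (1 − (−1/3)(−1/3))q_{Mesa} = 128/3 − (1/3)·(253/6), so (8/9)q_{Mesa} = 515/18 and q_{Mesa} = 32.1875.
Then q_{Kora} = 253/6 − (1/3)·32.1875 = 31.4375.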